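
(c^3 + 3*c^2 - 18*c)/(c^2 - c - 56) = c*(-c^2 - 3*c + 18)/(-c^2 + c + 56)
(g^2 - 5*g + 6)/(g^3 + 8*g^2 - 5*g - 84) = (g - 2)/(g^2 + 11*g + 28)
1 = 1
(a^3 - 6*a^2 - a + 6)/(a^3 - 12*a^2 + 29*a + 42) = (a - 1)/(a - 7)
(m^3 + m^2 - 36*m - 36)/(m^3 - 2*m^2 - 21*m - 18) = (m + 6)/(m + 3)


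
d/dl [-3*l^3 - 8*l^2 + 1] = l*(-9*l - 16)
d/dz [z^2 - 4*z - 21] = 2*z - 4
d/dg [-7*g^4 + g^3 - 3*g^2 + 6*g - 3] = -28*g^3 + 3*g^2 - 6*g + 6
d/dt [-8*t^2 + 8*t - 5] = 8 - 16*t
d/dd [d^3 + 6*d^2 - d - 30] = 3*d^2 + 12*d - 1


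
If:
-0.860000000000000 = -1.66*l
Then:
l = 0.52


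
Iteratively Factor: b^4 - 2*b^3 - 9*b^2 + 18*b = (b + 3)*(b^3 - 5*b^2 + 6*b) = (b - 3)*(b + 3)*(b^2 - 2*b) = b*(b - 3)*(b + 3)*(b - 2)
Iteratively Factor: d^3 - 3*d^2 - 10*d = (d)*(d^2 - 3*d - 10) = d*(d + 2)*(d - 5)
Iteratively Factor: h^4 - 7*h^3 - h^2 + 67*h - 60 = (h - 4)*(h^3 - 3*h^2 - 13*h + 15) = (h - 4)*(h + 3)*(h^2 - 6*h + 5) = (h - 4)*(h - 1)*(h + 3)*(h - 5)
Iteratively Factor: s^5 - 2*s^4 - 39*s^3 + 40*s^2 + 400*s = (s)*(s^4 - 2*s^3 - 39*s^2 + 40*s + 400) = s*(s - 5)*(s^3 + 3*s^2 - 24*s - 80) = s*(s - 5)*(s + 4)*(s^2 - s - 20) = s*(s - 5)*(s + 4)^2*(s - 5)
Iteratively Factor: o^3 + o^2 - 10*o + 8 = (o - 2)*(o^2 + 3*o - 4) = (o - 2)*(o + 4)*(o - 1)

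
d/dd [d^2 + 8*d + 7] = 2*d + 8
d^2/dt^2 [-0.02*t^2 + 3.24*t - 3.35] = -0.0400000000000000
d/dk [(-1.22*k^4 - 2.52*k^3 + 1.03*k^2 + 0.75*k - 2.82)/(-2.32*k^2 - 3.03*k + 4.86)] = (5.6608*k^5 + 16.9362*k^4 - 8.4456*k^3 - 38.1225*k^2 - 3.0732*k - 4.8996)/(5.3824*k^4 + 14.0592*k^3 - 13.3695*k^2 - 29.4516*k + 23.6196)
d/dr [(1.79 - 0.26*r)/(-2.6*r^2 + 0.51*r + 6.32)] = (-0.676*r^2 + 9.308*r - 2.5561)/(6.76*r^4 - 2.652*r^3 - 32.6039*r^2 + 6.4464*r + 39.9424)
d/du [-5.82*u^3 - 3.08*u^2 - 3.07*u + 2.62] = -17.46*u^2 - 6.16*u - 3.07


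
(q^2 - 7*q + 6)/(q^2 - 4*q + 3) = (q - 6)/(q - 3)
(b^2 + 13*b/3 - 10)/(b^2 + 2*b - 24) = (b - 5/3)/(b - 4)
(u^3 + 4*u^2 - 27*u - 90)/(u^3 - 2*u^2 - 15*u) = (u + 6)/u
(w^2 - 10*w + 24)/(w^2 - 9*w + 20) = (w - 6)/(w - 5)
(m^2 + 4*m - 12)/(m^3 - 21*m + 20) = (m^2 + 4*m - 12)/(m^3 - 21*m + 20)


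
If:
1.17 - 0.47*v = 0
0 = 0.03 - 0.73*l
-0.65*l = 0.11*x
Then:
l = 0.04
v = 2.49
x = -0.24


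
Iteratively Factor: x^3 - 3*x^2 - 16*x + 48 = (x + 4)*(x^2 - 7*x + 12) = (x - 4)*(x + 4)*(x - 3)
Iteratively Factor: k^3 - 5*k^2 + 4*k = (k - 4)*(k^2 - k) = (k - 4)*(k - 1)*(k)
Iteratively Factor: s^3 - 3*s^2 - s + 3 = (s - 1)*(s^2 - 2*s - 3) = (s - 3)*(s - 1)*(s + 1)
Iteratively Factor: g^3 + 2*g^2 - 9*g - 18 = (g + 3)*(g^2 - g - 6) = (g - 3)*(g + 3)*(g + 2)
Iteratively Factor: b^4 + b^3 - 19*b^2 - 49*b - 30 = (b + 1)*(b^3 - 19*b - 30) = (b + 1)*(b + 2)*(b^2 - 2*b - 15) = (b - 5)*(b + 1)*(b + 2)*(b + 3)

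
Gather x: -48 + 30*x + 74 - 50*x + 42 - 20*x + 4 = 72 - 40*x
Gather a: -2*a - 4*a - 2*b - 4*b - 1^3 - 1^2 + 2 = -6*a - 6*b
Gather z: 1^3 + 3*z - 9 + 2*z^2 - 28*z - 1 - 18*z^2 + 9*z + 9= -16*z^2 - 16*z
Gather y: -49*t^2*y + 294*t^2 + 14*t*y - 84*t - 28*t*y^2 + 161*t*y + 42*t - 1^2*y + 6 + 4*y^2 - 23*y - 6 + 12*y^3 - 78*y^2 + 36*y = 294*t^2 - 42*t + 12*y^3 + y^2*(-28*t - 74) + y*(-49*t^2 + 175*t + 12)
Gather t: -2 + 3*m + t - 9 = 3*m + t - 11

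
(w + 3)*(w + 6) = w^2 + 9*w + 18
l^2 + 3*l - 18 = (l - 3)*(l + 6)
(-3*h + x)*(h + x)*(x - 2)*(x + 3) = -3*h^2*x^2 - 3*h^2*x + 18*h^2 - 2*h*x^3 - 2*h*x^2 + 12*h*x + x^4 + x^3 - 6*x^2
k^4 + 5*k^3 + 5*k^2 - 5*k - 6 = (k - 1)*(k + 1)*(k + 2)*(k + 3)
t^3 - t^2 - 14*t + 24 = (t - 3)*(t - 2)*(t + 4)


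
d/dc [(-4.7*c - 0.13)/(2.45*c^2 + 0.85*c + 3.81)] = (11.515*c^2 + 0.637*c - 17.7965)/(6.0025*c^4 + 4.165*c^3 + 19.3915*c^2 + 6.477*c + 14.5161)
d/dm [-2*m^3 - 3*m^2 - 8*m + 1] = -6*m^2 - 6*m - 8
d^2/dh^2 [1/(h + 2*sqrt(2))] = 2/(h + 2*sqrt(2))^3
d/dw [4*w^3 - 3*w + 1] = 12*w^2 - 3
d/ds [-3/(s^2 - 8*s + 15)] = 6*(s - 4)/(s^2 - 8*s + 15)^2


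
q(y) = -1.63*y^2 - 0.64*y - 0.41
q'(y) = -3.26*y - 0.64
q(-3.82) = -21.75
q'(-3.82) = 11.81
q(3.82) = -26.64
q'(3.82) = -13.09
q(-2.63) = -10.00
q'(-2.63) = 7.93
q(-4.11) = -25.31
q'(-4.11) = 12.76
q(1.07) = -2.96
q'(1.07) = -4.13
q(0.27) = -0.70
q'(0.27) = -1.52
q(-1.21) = -2.02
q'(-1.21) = 3.30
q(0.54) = -1.23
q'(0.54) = -2.40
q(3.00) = -17.00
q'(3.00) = -10.42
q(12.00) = -242.81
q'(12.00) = -39.76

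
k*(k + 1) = k^2 + k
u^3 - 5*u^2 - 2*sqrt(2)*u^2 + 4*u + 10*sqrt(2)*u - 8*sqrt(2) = (u - 4)*(u - 1)*(u - 2*sqrt(2))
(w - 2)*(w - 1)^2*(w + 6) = w^4 + 2*w^3 - 19*w^2 + 28*w - 12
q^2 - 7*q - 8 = (q - 8)*(q + 1)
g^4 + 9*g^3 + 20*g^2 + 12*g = g*(g + 1)*(g + 2)*(g + 6)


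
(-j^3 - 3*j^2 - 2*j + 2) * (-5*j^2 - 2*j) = 5*j^5 + 17*j^4 + 16*j^3 - 6*j^2 - 4*j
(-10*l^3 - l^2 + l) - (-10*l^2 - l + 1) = -10*l^3 + 9*l^2 + 2*l - 1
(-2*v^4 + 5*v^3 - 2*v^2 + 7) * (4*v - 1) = -8*v^5 + 22*v^4 - 13*v^3 + 2*v^2 + 28*v - 7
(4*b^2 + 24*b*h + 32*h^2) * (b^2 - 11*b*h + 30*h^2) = 4*b^4 - 20*b^3*h - 112*b^2*h^2 + 368*b*h^3 + 960*h^4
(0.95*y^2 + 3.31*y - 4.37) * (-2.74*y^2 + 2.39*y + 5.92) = -2.603*y^4 - 6.7989*y^3 + 25.5087*y^2 + 9.1509*y - 25.8704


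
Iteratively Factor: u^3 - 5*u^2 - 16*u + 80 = (u - 5)*(u^2 - 16) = (u - 5)*(u + 4)*(u - 4)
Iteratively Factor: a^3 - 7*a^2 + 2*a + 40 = (a + 2)*(a^2 - 9*a + 20) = (a - 4)*(a + 2)*(a - 5)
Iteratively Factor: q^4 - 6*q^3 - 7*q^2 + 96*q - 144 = (q - 3)*(q^3 - 3*q^2 - 16*q + 48) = (q - 3)^2*(q^2 - 16) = (q - 4)*(q - 3)^2*(q + 4)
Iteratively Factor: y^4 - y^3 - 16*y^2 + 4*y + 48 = (y - 4)*(y^3 + 3*y^2 - 4*y - 12) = (y - 4)*(y - 2)*(y^2 + 5*y + 6) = (y - 4)*(y - 2)*(y + 2)*(y + 3)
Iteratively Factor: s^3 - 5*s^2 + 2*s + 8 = (s + 1)*(s^2 - 6*s + 8) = (s - 4)*(s + 1)*(s - 2)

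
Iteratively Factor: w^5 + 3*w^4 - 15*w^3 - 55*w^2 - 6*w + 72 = (w + 3)*(w^4 - 15*w^2 - 10*w + 24) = (w + 3)^2*(w^3 - 3*w^2 - 6*w + 8) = (w - 4)*(w + 3)^2*(w^2 + w - 2) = (w - 4)*(w - 1)*(w + 3)^2*(w + 2)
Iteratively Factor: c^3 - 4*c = (c - 2)*(c^2 + 2*c) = c*(c - 2)*(c + 2)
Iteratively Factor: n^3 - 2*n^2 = (n - 2)*(n^2) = n*(n - 2)*(n)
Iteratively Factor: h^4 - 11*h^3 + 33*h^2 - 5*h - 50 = (h + 1)*(h^3 - 12*h^2 + 45*h - 50) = (h - 2)*(h + 1)*(h^2 - 10*h + 25) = (h - 5)*(h - 2)*(h + 1)*(h - 5)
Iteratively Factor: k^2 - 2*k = (k)*(k - 2)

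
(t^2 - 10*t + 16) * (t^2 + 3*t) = t^4 - 7*t^3 - 14*t^2 + 48*t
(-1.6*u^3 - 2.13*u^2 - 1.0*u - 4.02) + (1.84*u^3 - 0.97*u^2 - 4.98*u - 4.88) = 0.24*u^3 - 3.1*u^2 - 5.98*u - 8.9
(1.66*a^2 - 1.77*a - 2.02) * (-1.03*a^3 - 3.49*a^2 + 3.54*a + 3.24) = -1.7098*a^5 - 3.9703*a^4 + 14.1343*a^3 + 6.1624*a^2 - 12.8856*a - 6.5448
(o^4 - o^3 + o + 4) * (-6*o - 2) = -6*o^5 + 4*o^4 + 2*o^3 - 6*o^2 - 26*o - 8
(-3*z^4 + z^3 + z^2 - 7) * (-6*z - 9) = 18*z^5 + 21*z^4 - 15*z^3 - 9*z^2 + 42*z + 63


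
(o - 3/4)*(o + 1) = o^2 + o/4 - 3/4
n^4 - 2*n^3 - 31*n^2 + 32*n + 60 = (n - 6)*(n - 2)*(n + 1)*(n + 5)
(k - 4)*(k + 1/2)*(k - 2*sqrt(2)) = k^3 - 7*k^2/2 - 2*sqrt(2)*k^2 - 2*k + 7*sqrt(2)*k + 4*sqrt(2)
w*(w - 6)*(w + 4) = w^3 - 2*w^2 - 24*w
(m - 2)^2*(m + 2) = m^3 - 2*m^2 - 4*m + 8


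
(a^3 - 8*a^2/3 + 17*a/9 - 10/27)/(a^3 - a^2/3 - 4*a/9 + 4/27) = (3*a - 5)/(3*a + 2)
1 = 1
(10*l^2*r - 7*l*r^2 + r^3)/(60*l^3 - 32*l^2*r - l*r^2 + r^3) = r/(6*l + r)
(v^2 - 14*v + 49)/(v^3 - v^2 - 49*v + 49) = (v - 7)/(v^2 + 6*v - 7)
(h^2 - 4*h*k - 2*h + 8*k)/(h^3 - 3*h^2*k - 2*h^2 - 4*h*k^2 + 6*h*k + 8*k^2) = 1/(h + k)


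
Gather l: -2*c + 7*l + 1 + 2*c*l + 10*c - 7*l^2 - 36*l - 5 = 8*c - 7*l^2 + l*(2*c - 29) - 4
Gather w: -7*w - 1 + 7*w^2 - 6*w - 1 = 7*w^2 - 13*w - 2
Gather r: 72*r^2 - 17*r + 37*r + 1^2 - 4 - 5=72*r^2 + 20*r - 8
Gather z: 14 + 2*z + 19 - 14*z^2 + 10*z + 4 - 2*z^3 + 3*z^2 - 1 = -2*z^3 - 11*z^2 + 12*z + 36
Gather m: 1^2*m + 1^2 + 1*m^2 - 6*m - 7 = m^2 - 5*m - 6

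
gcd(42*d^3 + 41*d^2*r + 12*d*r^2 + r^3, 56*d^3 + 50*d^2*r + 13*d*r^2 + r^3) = 14*d^2 + 9*d*r + r^2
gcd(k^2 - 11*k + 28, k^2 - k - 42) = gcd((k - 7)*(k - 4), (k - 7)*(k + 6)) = k - 7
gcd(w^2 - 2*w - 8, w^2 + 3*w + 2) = w + 2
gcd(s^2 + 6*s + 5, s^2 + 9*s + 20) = s + 5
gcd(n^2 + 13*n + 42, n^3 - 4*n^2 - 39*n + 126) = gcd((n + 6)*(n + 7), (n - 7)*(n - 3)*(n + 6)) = n + 6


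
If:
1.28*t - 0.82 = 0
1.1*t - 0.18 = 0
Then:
No Solution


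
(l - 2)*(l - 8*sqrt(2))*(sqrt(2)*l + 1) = sqrt(2)*l^3 - 15*l^2 - 2*sqrt(2)*l^2 - 8*sqrt(2)*l + 30*l + 16*sqrt(2)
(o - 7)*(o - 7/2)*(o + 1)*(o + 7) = o^4 - 5*o^3/2 - 105*o^2/2 + 245*o/2 + 343/2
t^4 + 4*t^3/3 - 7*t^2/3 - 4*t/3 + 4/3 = (t - 1)*(t - 2/3)*(t + 1)*(t + 2)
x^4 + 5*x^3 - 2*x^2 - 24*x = x*(x - 2)*(x + 3)*(x + 4)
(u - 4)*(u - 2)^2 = u^3 - 8*u^2 + 20*u - 16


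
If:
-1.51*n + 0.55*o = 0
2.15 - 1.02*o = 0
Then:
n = 0.77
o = 2.11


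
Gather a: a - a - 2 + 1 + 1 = 0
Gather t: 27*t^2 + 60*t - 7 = 27*t^2 + 60*t - 7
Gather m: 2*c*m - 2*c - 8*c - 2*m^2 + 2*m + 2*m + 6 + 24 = -10*c - 2*m^2 + m*(2*c + 4) + 30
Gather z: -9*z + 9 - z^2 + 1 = -z^2 - 9*z + 10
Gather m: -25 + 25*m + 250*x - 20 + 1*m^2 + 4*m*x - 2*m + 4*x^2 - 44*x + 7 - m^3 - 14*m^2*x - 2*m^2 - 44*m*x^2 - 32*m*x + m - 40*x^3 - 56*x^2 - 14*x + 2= -m^3 + m^2*(-14*x - 1) + m*(-44*x^2 - 28*x + 24) - 40*x^3 - 52*x^2 + 192*x - 36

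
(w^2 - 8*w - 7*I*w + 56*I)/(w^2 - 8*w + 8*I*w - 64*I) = (w - 7*I)/(w + 8*I)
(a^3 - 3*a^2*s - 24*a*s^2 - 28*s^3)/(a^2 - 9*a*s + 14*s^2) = (-a^2 - 4*a*s - 4*s^2)/(-a + 2*s)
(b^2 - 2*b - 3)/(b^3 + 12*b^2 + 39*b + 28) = (b - 3)/(b^2 + 11*b + 28)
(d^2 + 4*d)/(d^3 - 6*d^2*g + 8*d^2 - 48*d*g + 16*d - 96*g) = d/(d^2 - 6*d*g + 4*d - 24*g)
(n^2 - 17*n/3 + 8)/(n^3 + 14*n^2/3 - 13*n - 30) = (3*n - 8)/(3*n^2 + 23*n + 30)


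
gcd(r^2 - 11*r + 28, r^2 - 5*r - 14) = r - 7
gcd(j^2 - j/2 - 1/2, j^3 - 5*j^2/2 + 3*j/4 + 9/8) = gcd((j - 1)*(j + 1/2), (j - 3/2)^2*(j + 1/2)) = j + 1/2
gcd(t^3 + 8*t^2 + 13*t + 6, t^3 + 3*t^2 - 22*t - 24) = t^2 + 7*t + 6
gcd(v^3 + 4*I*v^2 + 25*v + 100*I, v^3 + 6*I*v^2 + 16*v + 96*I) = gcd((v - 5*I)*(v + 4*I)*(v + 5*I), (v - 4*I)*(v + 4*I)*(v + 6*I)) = v + 4*I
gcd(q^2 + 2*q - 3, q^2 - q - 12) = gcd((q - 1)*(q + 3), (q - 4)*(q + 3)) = q + 3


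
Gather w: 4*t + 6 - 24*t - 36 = -20*t - 30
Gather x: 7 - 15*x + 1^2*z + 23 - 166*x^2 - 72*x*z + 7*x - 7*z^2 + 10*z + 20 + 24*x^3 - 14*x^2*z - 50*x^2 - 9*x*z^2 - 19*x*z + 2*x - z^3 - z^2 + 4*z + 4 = 24*x^3 + x^2*(-14*z - 216) + x*(-9*z^2 - 91*z - 6) - z^3 - 8*z^2 + 15*z + 54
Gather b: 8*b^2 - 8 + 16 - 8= 8*b^2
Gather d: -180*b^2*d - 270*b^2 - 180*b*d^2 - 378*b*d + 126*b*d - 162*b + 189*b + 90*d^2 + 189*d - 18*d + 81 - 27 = -270*b^2 + 27*b + d^2*(90 - 180*b) + d*(-180*b^2 - 252*b + 171) + 54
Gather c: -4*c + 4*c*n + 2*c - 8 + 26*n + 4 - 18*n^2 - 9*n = c*(4*n - 2) - 18*n^2 + 17*n - 4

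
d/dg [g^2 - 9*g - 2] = 2*g - 9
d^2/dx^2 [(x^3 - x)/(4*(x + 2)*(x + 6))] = 3*(17*x^3 + 96*x^2 + 156*x + 32)/(2*(x^6 + 24*x^5 + 228*x^4 + 1088*x^3 + 2736*x^2 + 3456*x + 1728))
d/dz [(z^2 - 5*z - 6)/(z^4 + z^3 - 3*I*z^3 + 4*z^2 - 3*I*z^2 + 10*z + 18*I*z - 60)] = (-2*z^5 + z^4*(14 + 3*I) + z^3*(34 - 30*I) + z^2*(48 - 51*I) + z*(-72 - 36*I) + 360 + 108*I)/(z^8 + z^7*(2 - 6*I) - 12*I*z^6 + z^5*(10 + 6*I) + z^4*(15 - 48*I) + z^3*(68 + 444*I) + z^2*(-704 + 720*I) + z*(-1200 - 2160*I) + 3600)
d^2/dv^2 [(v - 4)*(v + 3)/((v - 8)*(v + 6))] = 2*(v^3 + 108*v^2 - 72*v + 1776)/(v^6 - 6*v^5 - 132*v^4 + 568*v^3 + 6336*v^2 - 13824*v - 110592)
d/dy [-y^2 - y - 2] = -2*y - 1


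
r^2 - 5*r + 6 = (r - 3)*(r - 2)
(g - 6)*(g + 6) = g^2 - 36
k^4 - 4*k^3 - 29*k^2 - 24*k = k*(k - 8)*(k + 1)*(k + 3)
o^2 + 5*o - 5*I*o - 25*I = (o + 5)*(o - 5*I)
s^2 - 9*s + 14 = (s - 7)*(s - 2)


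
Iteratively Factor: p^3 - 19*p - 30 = (p - 5)*(p^2 + 5*p + 6) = (p - 5)*(p + 3)*(p + 2)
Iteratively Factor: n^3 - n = (n - 1)*(n^2 + n) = (n - 1)*(n + 1)*(n)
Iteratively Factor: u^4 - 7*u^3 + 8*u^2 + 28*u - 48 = (u - 3)*(u^3 - 4*u^2 - 4*u + 16) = (u - 3)*(u - 2)*(u^2 - 2*u - 8) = (u - 3)*(u - 2)*(u + 2)*(u - 4)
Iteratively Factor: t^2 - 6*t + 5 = (t - 5)*(t - 1)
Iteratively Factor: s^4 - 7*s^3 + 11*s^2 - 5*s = (s)*(s^3 - 7*s^2 + 11*s - 5) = s*(s - 1)*(s^2 - 6*s + 5) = s*(s - 1)^2*(s - 5)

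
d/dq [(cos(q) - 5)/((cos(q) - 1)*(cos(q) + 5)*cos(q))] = (-77*cos(q) - 11*cos(2*q) + cos(3*q) + 39)*sin(q)/(2*(cos(q) - 1)^2*(cos(q) + 5)^2*cos(q)^2)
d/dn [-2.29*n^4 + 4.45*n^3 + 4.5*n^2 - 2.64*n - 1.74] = -9.16*n^3 + 13.35*n^2 + 9.0*n - 2.64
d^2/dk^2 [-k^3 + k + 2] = -6*k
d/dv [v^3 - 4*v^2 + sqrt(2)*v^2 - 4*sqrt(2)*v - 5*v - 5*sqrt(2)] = 3*v^2 - 8*v + 2*sqrt(2)*v - 4*sqrt(2) - 5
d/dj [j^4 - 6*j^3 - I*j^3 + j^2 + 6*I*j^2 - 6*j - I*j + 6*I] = 4*j^3 + j^2*(-18 - 3*I) + j*(2 + 12*I) - 6 - I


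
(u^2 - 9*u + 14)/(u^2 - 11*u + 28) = (u - 2)/(u - 4)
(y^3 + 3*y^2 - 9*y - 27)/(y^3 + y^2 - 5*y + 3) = (y^2 - 9)/(y^2 - 2*y + 1)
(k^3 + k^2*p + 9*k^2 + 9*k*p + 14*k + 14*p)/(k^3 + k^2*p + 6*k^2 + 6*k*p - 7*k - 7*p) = (k + 2)/(k - 1)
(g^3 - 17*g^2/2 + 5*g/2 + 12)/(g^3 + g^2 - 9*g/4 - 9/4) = 2*(g - 8)/(2*g + 3)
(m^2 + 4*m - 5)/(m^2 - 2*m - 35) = (m - 1)/(m - 7)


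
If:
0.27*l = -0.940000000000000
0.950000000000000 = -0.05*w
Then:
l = -3.48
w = -19.00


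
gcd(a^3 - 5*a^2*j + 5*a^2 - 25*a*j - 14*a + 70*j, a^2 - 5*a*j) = a - 5*j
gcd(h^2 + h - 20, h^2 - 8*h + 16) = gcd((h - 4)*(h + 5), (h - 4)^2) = h - 4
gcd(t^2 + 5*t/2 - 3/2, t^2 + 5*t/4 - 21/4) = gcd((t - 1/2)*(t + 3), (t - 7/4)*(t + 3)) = t + 3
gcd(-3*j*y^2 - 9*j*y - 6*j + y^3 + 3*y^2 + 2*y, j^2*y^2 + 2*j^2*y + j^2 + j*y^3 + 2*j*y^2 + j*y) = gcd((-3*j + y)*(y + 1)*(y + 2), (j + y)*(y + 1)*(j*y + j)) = y + 1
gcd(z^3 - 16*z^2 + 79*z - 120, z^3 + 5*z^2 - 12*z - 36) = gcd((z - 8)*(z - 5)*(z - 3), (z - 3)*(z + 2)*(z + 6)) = z - 3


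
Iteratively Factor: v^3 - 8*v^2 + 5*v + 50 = (v + 2)*(v^2 - 10*v + 25) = (v - 5)*(v + 2)*(v - 5)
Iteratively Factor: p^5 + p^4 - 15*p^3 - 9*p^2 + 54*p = (p - 2)*(p^4 + 3*p^3 - 9*p^2 - 27*p) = (p - 2)*(p + 3)*(p^3 - 9*p) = (p - 2)*(p + 3)^2*(p^2 - 3*p) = p*(p - 2)*(p + 3)^2*(p - 3)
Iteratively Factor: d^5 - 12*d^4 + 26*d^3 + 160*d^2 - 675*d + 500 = (d - 5)*(d^4 - 7*d^3 - 9*d^2 + 115*d - 100) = (d - 5)^2*(d^3 - 2*d^2 - 19*d + 20) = (d - 5)^3*(d^2 + 3*d - 4) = (d - 5)^3*(d - 1)*(d + 4)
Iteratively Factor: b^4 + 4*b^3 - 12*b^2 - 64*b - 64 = (b + 4)*(b^3 - 12*b - 16) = (b - 4)*(b + 4)*(b^2 + 4*b + 4) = (b - 4)*(b + 2)*(b + 4)*(b + 2)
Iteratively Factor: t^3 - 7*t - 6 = (t - 3)*(t^2 + 3*t + 2) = (t - 3)*(t + 1)*(t + 2)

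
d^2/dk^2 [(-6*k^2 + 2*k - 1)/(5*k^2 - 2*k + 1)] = 2*(-10*k^3 + 15*k^2 - 1)/(125*k^6 - 150*k^5 + 135*k^4 - 68*k^3 + 27*k^2 - 6*k + 1)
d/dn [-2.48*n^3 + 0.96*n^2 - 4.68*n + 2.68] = -7.44*n^2 + 1.92*n - 4.68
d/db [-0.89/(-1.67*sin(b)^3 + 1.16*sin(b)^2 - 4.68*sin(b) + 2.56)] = (-4.4589*sin(b)^2 + 2.0648*sin(b) - 4.1652)*cos(b)/(1.67*sin(b)^3 - 1.16*sin(b)^2 + 4.68*sin(b) - 2.56)^2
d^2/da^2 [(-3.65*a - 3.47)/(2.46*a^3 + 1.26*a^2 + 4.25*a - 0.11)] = (-132.53004*a^5 - 319.869864*a^4 - 107.357772*a^3 - 262.579212*a^2 - 120.160332*a - 129.728384)/(14.886936*a^9 + 22.875048*a^8 + 88.874388*a^7 + 79.043148*a^6 + 151.497414*a^5 + 60.852042*a^4 + 73.320623*a^3 - 5.914887*a^2 + 0.154275*a - 0.001331)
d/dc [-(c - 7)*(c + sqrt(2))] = -2*c - sqrt(2) + 7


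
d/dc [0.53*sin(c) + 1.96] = 0.53*cos(c)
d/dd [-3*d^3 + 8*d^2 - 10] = d*(16 - 9*d)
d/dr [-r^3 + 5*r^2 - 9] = r*(10 - 3*r)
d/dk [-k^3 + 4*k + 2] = 4 - 3*k^2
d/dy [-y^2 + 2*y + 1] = 2 - 2*y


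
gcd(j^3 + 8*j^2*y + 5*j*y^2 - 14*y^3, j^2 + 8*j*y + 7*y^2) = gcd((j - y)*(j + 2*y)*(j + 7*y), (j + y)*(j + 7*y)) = j + 7*y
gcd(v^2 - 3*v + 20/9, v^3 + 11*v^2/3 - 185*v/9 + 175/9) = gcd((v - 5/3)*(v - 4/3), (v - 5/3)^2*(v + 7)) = v - 5/3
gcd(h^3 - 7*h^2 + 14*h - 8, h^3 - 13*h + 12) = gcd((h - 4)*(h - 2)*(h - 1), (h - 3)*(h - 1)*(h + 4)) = h - 1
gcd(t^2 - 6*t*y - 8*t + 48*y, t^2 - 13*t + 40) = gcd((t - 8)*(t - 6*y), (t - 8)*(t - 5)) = t - 8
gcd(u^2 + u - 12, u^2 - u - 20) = u + 4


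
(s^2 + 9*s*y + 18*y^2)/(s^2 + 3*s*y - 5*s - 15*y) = (s + 6*y)/(s - 5)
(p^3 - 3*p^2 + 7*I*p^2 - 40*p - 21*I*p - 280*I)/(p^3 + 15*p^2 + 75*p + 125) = (p^2 + p*(-8 + 7*I) - 56*I)/(p^2 + 10*p + 25)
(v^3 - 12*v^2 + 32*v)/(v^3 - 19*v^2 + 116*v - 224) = v/(v - 7)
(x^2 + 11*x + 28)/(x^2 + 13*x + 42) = (x + 4)/(x + 6)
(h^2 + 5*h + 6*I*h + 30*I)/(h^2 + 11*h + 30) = (h + 6*I)/(h + 6)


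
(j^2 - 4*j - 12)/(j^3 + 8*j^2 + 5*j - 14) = (j - 6)/(j^2 + 6*j - 7)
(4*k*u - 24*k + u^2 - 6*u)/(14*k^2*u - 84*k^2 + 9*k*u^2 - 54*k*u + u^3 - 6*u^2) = (4*k + u)/(14*k^2 + 9*k*u + u^2)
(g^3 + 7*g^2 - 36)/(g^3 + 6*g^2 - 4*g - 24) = (g + 3)/(g + 2)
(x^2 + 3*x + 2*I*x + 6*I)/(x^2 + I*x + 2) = (x + 3)/(x - I)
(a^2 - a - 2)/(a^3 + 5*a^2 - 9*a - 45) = (a^2 - a - 2)/(a^3 + 5*a^2 - 9*a - 45)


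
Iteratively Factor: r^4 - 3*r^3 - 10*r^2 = (r + 2)*(r^3 - 5*r^2) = r*(r + 2)*(r^2 - 5*r) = r*(r - 5)*(r + 2)*(r)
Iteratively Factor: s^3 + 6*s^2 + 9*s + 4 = (s + 4)*(s^2 + 2*s + 1) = (s + 1)*(s + 4)*(s + 1)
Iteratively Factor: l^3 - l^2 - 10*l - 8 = (l - 4)*(l^2 + 3*l + 2) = (l - 4)*(l + 1)*(l + 2)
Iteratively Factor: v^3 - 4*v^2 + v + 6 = (v - 2)*(v^2 - 2*v - 3) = (v - 3)*(v - 2)*(v + 1)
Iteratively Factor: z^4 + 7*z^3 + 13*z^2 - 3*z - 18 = (z - 1)*(z^3 + 8*z^2 + 21*z + 18) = (z - 1)*(z + 3)*(z^2 + 5*z + 6) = (z - 1)*(z + 2)*(z + 3)*(z + 3)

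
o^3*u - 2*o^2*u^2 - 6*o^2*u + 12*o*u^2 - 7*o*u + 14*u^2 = (o - 7)*(o - 2*u)*(o*u + u)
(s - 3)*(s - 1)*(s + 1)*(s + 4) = s^4 + s^3 - 13*s^2 - s + 12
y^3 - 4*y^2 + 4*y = y*(y - 2)^2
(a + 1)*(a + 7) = a^2 + 8*a + 7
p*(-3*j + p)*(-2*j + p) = 6*j^2*p - 5*j*p^2 + p^3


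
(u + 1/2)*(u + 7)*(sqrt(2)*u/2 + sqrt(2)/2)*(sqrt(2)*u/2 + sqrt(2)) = u^4/2 + 21*u^3/4 + 14*u^2 + 51*u/4 + 7/2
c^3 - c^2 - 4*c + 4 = (c - 2)*(c - 1)*(c + 2)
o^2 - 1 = (o - 1)*(o + 1)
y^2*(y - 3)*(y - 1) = y^4 - 4*y^3 + 3*y^2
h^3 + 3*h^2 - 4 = (h - 1)*(h + 2)^2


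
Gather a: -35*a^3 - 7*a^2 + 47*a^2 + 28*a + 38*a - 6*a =-35*a^3 + 40*a^2 + 60*a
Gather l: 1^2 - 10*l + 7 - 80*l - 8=-90*l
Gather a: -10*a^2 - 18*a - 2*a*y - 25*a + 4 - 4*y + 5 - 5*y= -10*a^2 + a*(-2*y - 43) - 9*y + 9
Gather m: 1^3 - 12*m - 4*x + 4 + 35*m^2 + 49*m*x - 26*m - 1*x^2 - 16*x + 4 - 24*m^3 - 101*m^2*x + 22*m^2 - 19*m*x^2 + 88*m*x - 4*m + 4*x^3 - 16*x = -24*m^3 + m^2*(57 - 101*x) + m*(-19*x^2 + 137*x - 42) + 4*x^3 - x^2 - 36*x + 9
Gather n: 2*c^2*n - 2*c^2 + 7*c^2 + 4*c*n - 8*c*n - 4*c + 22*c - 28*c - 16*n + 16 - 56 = 5*c^2 - 10*c + n*(2*c^2 - 4*c - 16) - 40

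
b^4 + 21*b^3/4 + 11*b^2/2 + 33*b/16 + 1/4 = (b + 1/4)*(b + 1/2)^2*(b + 4)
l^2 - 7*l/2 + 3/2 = (l - 3)*(l - 1/2)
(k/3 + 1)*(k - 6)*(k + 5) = k^3/3 + 2*k^2/3 - 11*k - 30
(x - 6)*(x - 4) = x^2 - 10*x + 24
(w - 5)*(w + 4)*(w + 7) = w^3 + 6*w^2 - 27*w - 140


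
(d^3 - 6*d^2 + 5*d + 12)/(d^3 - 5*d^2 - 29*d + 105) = (d^2 - 3*d - 4)/(d^2 - 2*d - 35)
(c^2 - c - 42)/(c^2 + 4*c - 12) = (c - 7)/(c - 2)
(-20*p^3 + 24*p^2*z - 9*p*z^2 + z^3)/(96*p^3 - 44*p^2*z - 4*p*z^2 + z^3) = (10*p^2 - 7*p*z + z^2)/(-48*p^2 - 2*p*z + z^2)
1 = 1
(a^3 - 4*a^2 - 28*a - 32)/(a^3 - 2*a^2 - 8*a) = (a^2 - 6*a - 16)/(a*(a - 4))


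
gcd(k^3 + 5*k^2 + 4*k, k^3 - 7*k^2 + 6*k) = k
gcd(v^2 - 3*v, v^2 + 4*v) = v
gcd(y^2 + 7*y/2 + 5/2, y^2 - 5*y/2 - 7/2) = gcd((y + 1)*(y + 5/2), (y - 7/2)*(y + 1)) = y + 1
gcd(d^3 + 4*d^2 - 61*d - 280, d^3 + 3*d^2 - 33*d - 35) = d + 7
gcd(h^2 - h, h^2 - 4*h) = h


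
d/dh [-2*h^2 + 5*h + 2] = 5 - 4*h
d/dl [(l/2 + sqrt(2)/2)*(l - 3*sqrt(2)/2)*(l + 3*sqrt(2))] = 3*l^2/2 + 5*sqrt(2)*l/2 - 3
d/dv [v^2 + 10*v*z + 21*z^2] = 2*v + 10*z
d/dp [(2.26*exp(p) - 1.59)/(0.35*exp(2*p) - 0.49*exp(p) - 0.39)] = (-0.791*exp(2*p) + 1.113*exp(p) - 1.6605)*exp(p)/(0.1225*exp(4*p) - 0.343*exp(3*p) - 0.0329*exp(2*p) + 0.3822*exp(p) + 0.1521)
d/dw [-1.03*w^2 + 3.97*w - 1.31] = 3.97 - 2.06*w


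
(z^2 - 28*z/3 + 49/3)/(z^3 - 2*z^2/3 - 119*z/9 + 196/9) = 3*(z - 7)/(3*z^2 + 5*z - 28)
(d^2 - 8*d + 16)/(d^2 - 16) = (d - 4)/(d + 4)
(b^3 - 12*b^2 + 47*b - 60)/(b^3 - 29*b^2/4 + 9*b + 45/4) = 4*(b - 4)/(4*b + 3)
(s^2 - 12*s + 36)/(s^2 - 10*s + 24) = (s - 6)/(s - 4)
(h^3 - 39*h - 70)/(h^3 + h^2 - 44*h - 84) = (h + 5)/(h + 6)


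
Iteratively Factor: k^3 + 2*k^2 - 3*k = (k - 1)*(k^2 + 3*k) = k*(k - 1)*(k + 3)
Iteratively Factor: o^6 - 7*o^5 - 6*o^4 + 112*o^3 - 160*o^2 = (o)*(o^5 - 7*o^4 - 6*o^3 + 112*o^2 - 160*o) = o*(o + 4)*(o^4 - 11*o^3 + 38*o^2 - 40*o) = o*(o - 2)*(o + 4)*(o^3 - 9*o^2 + 20*o) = o*(o - 5)*(o - 2)*(o + 4)*(o^2 - 4*o) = o*(o - 5)*(o - 4)*(o - 2)*(o + 4)*(o)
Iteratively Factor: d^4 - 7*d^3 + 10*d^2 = (d)*(d^3 - 7*d^2 + 10*d) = d*(d - 2)*(d^2 - 5*d) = d^2*(d - 2)*(d - 5)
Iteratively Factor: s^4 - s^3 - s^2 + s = (s + 1)*(s^3 - 2*s^2 + s) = (s - 1)*(s + 1)*(s^2 - s) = s*(s - 1)*(s + 1)*(s - 1)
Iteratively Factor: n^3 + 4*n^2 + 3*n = (n + 1)*(n^2 + 3*n) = (n + 1)*(n + 3)*(n)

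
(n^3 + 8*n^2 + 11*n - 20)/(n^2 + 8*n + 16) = (n^2 + 4*n - 5)/(n + 4)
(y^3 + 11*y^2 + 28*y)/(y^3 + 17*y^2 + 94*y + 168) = y/(y + 6)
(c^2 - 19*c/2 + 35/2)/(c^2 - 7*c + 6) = (2*c^2 - 19*c + 35)/(2*(c^2 - 7*c + 6))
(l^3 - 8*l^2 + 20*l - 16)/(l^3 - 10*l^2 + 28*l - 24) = (l - 4)/(l - 6)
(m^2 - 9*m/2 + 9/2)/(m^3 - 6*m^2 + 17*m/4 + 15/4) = 2*(m - 3)/(2*m^2 - 9*m - 5)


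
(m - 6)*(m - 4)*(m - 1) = m^3 - 11*m^2 + 34*m - 24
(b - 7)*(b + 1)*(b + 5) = b^3 - b^2 - 37*b - 35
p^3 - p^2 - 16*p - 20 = (p - 5)*(p + 2)^2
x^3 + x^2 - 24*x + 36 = (x - 3)*(x - 2)*(x + 6)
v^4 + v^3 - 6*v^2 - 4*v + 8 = (v - 2)*(v - 1)*(v + 2)^2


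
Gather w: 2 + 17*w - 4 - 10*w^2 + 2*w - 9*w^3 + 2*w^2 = -9*w^3 - 8*w^2 + 19*w - 2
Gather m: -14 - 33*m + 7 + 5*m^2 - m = 5*m^2 - 34*m - 7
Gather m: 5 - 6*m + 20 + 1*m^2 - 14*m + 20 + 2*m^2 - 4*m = 3*m^2 - 24*m + 45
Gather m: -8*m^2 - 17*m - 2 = -8*m^2 - 17*m - 2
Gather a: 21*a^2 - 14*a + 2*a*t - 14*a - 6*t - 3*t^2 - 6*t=21*a^2 + a*(2*t - 28) - 3*t^2 - 12*t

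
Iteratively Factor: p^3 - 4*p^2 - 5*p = (p + 1)*(p^2 - 5*p) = (p - 5)*(p + 1)*(p)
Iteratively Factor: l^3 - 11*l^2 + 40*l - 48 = (l - 3)*(l^2 - 8*l + 16) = (l - 4)*(l - 3)*(l - 4)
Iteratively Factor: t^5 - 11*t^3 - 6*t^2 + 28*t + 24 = (t - 3)*(t^4 + 3*t^3 - 2*t^2 - 12*t - 8) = (t - 3)*(t + 2)*(t^3 + t^2 - 4*t - 4) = (t - 3)*(t + 2)^2*(t^2 - t - 2) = (t - 3)*(t - 2)*(t + 2)^2*(t + 1)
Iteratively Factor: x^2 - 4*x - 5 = (x - 5)*(x + 1)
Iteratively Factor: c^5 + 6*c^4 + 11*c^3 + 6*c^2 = (c + 1)*(c^4 + 5*c^3 + 6*c^2) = (c + 1)*(c + 3)*(c^3 + 2*c^2) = c*(c + 1)*(c + 3)*(c^2 + 2*c) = c^2*(c + 1)*(c + 3)*(c + 2)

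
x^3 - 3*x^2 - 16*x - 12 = (x - 6)*(x + 1)*(x + 2)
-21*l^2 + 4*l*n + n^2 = (-3*l + n)*(7*l + n)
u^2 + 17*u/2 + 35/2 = (u + 7/2)*(u + 5)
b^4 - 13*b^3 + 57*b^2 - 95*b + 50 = (b - 5)^2*(b - 2)*(b - 1)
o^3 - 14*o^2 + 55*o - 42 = (o - 7)*(o - 6)*(o - 1)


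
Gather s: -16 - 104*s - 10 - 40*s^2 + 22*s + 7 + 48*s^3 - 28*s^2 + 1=48*s^3 - 68*s^2 - 82*s - 18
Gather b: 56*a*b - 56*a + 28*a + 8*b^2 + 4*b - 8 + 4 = -28*a + 8*b^2 + b*(56*a + 4) - 4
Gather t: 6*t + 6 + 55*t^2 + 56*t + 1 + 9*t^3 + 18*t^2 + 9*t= 9*t^3 + 73*t^2 + 71*t + 7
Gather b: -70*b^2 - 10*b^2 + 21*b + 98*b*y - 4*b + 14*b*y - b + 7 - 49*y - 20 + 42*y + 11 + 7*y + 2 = -80*b^2 + b*(112*y + 16)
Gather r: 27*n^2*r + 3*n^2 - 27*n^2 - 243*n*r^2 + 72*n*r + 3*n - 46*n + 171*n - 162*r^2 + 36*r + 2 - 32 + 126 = -24*n^2 + 128*n + r^2*(-243*n - 162) + r*(27*n^2 + 72*n + 36) + 96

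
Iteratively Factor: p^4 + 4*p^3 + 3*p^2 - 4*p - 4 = (p + 2)*(p^3 + 2*p^2 - p - 2) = (p + 1)*(p + 2)*(p^2 + p - 2) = (p - 1)*(p + 1)*(p + 2)*(p + 2)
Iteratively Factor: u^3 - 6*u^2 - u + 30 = (u + 2)*(u^2 - 8*u + 15) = (u - 3)*(u + 2)*(u - 5)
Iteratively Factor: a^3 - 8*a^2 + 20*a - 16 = (a - 2)*(a^2 - 6*a + 8) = (a - 4)*(a - 2)*(a - 2)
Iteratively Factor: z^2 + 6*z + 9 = (z + 3)*(z + 3)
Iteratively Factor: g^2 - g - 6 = (g - 3)*(g + 2)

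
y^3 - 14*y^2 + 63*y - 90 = (y - 6)*(y - 5)*(y - 3)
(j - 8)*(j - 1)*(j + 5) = j^3 - 4*j^2 - 37*j + 40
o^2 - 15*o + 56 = (o - 8)*(o - 7)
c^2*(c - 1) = c^3 - c^2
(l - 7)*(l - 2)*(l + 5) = l^3 - 4*l^2 - 31*l + 70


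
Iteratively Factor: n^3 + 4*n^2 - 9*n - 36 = (n - 3)*(n^2 + 7*n + 12) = (n - 3)*(n + 3)*(n + 4)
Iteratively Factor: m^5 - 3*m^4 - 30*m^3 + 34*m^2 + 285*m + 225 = (m - 5)*(m^4 + 2*m^3 - 20*m^2 - 66*m - 45) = (m - 5)*(m + 3)*(m^3 - m^2 - 17*m - 15) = (m - 5)*(m + 3)^2*(m^2 - 4*m - 5) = (m - 5)*(m + 1)*(m + 3)^2*(m - 5)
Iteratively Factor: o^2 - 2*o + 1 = (o - 1)*(o - 1)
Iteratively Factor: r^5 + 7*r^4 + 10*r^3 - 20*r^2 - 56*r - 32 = (r + 2)*(r^4 + 5*r^3 - 20*r - 16) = (r + 1)*(r + 2)*(r^3 + 4*r^2 - 4*r - 16) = (r - 2)*(r + 1)*(r + 2)*(r^2 + 6*r + 8) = (r - 2)*(r + 1)*(r + 2)*(r + 4)*(r + 2)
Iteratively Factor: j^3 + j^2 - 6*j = (j + 3)*(j^2 - 2*j) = (j - 2)*(j + 3)*(j)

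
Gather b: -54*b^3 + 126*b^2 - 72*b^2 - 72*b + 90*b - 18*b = -54*b^3 + 54*b^2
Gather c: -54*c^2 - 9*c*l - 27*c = -54*c^2 + c*(-9*l - 27)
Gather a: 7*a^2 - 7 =7*a^2 - 7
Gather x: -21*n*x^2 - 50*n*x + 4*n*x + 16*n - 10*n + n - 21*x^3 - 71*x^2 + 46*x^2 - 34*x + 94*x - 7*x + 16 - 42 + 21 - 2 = 7*n - 21*x^3 + x^2*(-21*n - 25) + x*(53 - 46*n) - 7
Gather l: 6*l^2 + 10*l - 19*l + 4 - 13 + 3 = 6*l^2 - 9*l - 6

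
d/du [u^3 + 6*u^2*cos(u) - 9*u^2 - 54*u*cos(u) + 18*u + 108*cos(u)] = -6*u^2*sin(u) + 3*u^2 + 54*u*sin(u) + 12*u*cos(u) - 18*u - 108*sin(u) - 54*cos(u) + 18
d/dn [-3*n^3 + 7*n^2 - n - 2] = -9*n^2 + 14*n - 1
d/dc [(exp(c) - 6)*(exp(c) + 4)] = 2*(exp(c) - 1)*exp(c)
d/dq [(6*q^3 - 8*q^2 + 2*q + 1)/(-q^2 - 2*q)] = 2*(-3*q^4 - 12*q^3 + 9*q^2 + q + 1)/(q^2*(q^2 + 4*q + 4))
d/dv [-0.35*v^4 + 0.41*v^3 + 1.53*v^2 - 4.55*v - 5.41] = -1.4*v^3 + 1.23*v^2 + 3.06*v - 4.55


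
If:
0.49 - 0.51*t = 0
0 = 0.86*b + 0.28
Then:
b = -0.33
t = 0.96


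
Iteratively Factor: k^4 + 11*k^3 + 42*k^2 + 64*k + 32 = (k + 4)*(k^3 + 7*k^2 + 14*k + 8) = (k + 1)*(k + 4)*(k^2 + 6*k + 8) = (k + 1)*(k + 2)*(k + 4)*(k + 4)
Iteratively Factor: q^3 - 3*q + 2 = (q + 2)*(q^2 - 2*q + 1) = (q - 1)*(q + 2)*(q - 1)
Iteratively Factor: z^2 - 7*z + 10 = (z - 2)*(z - 5)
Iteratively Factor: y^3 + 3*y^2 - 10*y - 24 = (y + 4)*(y^2 - y - 6) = (y + 2)*(y + 4)*(y - 3)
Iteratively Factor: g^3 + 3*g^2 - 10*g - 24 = (g + 4)*(g^2 - g - 6) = (g + 2)*(g + 4)*(g - 3)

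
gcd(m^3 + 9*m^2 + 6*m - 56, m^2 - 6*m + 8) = m - 2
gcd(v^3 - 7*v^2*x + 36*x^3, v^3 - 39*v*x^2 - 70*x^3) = v + 2*x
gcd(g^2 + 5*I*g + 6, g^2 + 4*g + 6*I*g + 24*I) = g + 6*I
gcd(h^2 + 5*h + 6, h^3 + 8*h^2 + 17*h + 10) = h + 2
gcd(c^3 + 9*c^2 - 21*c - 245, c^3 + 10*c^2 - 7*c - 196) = c^2 + 14*c + 49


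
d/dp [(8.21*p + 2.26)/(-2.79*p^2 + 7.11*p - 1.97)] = (22.9059*p^2 + 12.6108*p - 32.2423)/(7.7841*p^4 - 39.6738*p^3 + 61.5447*p^2 - 28.0134*p + 3.8809)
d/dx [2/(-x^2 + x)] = 2*(2*x - 1)/(x^2*(x - 1)^2)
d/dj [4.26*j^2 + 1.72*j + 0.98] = 8.52*j + 1.72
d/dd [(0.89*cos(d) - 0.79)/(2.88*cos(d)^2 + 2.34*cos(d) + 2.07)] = (2.5632*cos(d)^2 - 4.5504*cos(d) - 3.6909)*sin(d)/(8.2944*cos(d)^4 + 13.4784*cos(d)^3 + 17.3988*cos(d)^2 + 9.6876*cos(d) + 4.2849)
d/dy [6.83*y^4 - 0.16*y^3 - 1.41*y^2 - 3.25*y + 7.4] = 27.32*y^3 - 0.48*y^2 - 2.82*y - 3.25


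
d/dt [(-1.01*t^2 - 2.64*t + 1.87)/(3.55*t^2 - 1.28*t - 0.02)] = (10.6648*t^2 - 13.2366*t + 2.4464)/(12.6025*t^4 - 9.088*t^3 + 1.4964*t^2 + 0.0512*t + 0.0004)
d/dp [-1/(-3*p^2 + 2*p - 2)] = 2*(1 - 3*p)/(3*p^2 - 2*p + 2)^2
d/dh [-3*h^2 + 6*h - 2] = 6 - 6*h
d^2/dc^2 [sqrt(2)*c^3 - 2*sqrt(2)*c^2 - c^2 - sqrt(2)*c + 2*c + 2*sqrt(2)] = 6*sqrt(2)*c - 4*sqrt(2) - 2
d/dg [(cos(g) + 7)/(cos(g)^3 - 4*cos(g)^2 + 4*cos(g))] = (21*cos(g) + cos(2*g) - 13)*sin(g)/((cos(g) - 2)^3*cos(g)^2)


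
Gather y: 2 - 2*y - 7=-2*y - 5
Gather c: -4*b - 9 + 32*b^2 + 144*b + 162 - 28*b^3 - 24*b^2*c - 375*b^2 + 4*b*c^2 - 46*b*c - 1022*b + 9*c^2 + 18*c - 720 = -28*b^3 - 343*b^2 - 882*b + c^2*(4*b + 9) + c*(-24*b^2 - 46*b + 18) - 567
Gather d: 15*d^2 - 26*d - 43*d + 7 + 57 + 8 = 15*d^2 - 69*d + 72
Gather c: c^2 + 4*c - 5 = c^2 + 4*c - 5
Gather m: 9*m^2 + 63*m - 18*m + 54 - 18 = 9*m^2 + 45*m + 36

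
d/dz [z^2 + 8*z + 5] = 2*z + 8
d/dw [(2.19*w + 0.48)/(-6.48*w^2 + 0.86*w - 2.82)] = (14.1912*w^2 + 6.2208*w - 6.5886)/(41.9904*w^4 - 11.1456*w^3 + 37.2868*w^2 - 4.8504*w + 7.9524)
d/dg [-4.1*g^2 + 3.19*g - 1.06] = 3.19 - 8.2*g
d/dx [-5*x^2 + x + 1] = 1 - 10*x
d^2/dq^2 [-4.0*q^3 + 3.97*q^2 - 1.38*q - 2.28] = 7.94 - 24.0*q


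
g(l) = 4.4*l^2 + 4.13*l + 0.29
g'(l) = 8.8*l + 4.13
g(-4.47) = 69.74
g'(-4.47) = -35.21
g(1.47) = 15.87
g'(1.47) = 17.07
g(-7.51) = 217.43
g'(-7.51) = -61.96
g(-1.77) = 6.76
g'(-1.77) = -11.45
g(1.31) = 13.25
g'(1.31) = 15.66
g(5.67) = 165.16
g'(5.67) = 54.03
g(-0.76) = -0.31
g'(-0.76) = -2.56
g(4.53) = 109.29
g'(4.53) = 43.99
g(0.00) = 0.29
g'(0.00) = 4.13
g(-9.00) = 319.52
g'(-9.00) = -75.07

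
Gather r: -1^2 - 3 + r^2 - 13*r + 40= r^2 - 13*r + 36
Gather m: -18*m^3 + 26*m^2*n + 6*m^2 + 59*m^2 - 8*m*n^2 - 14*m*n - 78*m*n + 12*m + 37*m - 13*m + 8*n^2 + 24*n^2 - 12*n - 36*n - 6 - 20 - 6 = -18*m^3 + m^2*(26*n + 65) + m*(-8*n^2 - 92*n + 36) + 32*n^2 - 48*n - 32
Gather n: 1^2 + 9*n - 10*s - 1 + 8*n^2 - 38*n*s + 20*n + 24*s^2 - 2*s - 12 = 8*n^2 + n*(29 - 38*s) + 24*s^2 - 12*s - 12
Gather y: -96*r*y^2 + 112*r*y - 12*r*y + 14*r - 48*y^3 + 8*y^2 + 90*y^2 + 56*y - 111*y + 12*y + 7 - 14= 14*r - 48*y^3 + y^2*(98 - 96*r) + y*(100*r - 43) - 7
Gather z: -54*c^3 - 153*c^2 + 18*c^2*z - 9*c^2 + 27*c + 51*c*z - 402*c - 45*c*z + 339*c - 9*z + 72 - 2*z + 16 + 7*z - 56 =-54*c^3 - 162*c^2 - 36*c + z*(18*c^2 + 6*c - 4) + 32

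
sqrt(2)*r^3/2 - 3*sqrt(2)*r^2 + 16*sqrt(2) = (r - 4)^2*(sqrt(2)*r/2 + sqrt(2))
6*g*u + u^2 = u*(6*g + u)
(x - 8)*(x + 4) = x^2 - 4*x - 32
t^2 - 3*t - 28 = (t - 7)*(t + 4)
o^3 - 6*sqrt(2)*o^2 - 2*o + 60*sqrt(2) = (o - 5*sqrt(2))*(o - 3*sqrt(2))*(o + 2*sqrt(2))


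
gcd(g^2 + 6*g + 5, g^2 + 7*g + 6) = g + 1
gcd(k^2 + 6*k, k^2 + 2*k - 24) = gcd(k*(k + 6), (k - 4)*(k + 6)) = k + 6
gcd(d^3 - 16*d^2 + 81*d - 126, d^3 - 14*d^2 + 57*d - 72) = d - 3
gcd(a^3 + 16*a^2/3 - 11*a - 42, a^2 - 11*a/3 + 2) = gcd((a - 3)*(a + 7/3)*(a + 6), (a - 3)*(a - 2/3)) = a - 3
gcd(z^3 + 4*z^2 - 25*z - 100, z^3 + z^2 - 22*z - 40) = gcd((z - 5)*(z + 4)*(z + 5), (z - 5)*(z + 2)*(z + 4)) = z^2 - z - 20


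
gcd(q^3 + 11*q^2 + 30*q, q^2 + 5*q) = q^2 + 5*q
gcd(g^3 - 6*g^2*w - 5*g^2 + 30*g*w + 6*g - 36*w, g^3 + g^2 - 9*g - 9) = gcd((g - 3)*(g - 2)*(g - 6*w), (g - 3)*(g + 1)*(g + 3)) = g - 3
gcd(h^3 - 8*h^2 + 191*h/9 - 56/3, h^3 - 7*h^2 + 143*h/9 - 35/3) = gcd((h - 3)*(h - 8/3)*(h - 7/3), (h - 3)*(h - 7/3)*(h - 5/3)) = h^2 - 16*h/3 + 7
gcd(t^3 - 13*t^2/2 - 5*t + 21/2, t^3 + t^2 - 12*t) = 1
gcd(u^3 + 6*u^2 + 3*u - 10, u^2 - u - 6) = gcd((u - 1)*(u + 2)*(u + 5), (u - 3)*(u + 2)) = u + 2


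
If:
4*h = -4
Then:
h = -1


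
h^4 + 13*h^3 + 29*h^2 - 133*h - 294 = (h - 3)*(h + 2)*(h + 7)^2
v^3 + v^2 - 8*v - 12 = (v - 3)*(v + 2)^2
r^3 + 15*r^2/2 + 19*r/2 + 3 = (r + 1/2)*(r + 1)*(r + 6)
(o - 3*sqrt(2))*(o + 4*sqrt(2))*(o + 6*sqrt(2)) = o^3 + 7*sqrt(2)*o^2 - 12*o - 144*sqrt(2)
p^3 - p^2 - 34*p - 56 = (p - 7)*(p + 2)*(p + 4)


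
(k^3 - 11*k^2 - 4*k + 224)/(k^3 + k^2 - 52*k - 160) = (k - 7)/(k + 5)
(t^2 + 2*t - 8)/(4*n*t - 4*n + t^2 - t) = (t^2 + 2*t - 8)/(4*n*t - 4*n + t^2 - t)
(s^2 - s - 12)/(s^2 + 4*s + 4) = (s^2 - s - 12)/(s^2 + 4*s + 4)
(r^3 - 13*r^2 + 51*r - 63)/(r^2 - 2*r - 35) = (r^2 - 6*r + 9)/(r + 5)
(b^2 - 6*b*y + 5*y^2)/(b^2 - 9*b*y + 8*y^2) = (-b + 5*y)/(-b + 8*y)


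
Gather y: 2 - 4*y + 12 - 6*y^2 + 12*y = -6*y^2 + 8*y + 14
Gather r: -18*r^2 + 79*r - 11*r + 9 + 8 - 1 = -18*r^2 + 68*r + 16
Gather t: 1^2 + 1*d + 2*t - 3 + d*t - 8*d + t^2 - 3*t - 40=-7*d + t^2 + t*(d - 1) - 42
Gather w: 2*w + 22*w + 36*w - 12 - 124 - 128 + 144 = 60*w - 120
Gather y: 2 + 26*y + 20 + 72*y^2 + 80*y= 72*y^2 + 106*y + 22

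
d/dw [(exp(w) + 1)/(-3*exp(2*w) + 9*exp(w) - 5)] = (3*exp(2*w) + 6*exp(w) - 14)*exp(w)/(9*exp(4*w) - 54*exp(3*w) + 111*exp(2*w) - 90*exp(w) + 25)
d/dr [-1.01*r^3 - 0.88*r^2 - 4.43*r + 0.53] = -3.03*r^2 - 1.76*r - 4.43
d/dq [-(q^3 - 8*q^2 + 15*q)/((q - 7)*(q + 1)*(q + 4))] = 2*(-3*q^4 + 46*q^3 - 97*q^2 - 224*q + 210)/(q^6 - 4*q^5 - 58*q^4 + 68*q^3 + 1073*q^2 + 1736*q + 784)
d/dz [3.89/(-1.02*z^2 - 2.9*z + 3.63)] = (7.9356*z + 11.281)/(1.02*z^2 + 2.9*z - 3.63)^2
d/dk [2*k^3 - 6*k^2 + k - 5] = 6*k^2 - 12*k + 1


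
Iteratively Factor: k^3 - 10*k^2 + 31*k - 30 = (k - 3)*(k^2 - 7*k + 10) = (k - 5)*(k - 3)*(k - 2)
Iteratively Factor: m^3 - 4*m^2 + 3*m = (m)*(m^2 - 4*m + 3) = m*(m - 1)*(m - 3)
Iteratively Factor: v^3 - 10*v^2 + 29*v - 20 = (v - 4)*(v^2 - 6*v + 5) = (v - 5)*(v - 4)*(v - 1)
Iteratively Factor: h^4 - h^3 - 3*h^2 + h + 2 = (h - 1)*(h^3 - 3*h - 2) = (h - 2)*(h - 1)*(h^2 + 2*h + 1) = (h - 2)*(h - 1)*(h + 1)*(h + 1)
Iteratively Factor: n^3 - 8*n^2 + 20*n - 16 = (n - 4)*(n^2 - 4*n + 4) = (n - 4)*(n - 2)*(n - 2)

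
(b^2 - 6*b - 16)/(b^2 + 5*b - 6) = (b^2 - 6*b - 16)/(b^2 + 5*b - 6)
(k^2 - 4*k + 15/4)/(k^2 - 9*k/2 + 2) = (4*k^2 - 16*k + 15)/(2*(2*k^2 - 9*k + 4))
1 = 1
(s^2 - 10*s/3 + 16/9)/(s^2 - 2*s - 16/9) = (3*s - 2)/(3*s + 2)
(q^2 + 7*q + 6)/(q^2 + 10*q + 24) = (q + 1)/(q + 4)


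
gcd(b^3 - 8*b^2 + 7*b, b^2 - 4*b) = b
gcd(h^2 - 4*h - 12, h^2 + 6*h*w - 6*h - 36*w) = h - 6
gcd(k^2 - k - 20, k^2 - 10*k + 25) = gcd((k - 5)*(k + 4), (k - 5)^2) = k - 5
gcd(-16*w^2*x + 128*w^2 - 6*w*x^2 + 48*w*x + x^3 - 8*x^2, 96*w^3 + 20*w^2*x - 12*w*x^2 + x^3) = -16*w^2 - 6*w*x + x^2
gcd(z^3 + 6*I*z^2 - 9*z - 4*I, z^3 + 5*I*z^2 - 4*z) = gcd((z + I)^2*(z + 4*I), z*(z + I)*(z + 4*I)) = z^2 + 5*I*z - 4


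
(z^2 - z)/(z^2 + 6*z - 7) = z/(z + 7)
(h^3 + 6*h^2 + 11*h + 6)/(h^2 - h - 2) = (h^2 + 5*h + 6)/(h - 2)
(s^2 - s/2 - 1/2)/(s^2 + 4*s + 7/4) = 2*(s - 1)/(2*s + 7)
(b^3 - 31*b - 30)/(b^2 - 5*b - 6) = b + 5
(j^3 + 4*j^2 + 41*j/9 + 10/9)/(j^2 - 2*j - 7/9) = (3*j^2 + 11*j + 10)/(3*j - 7)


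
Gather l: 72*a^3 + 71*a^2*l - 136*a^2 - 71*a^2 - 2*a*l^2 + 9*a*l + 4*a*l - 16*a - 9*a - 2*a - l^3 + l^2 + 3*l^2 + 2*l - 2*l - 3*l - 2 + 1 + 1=72*a^3 - 207*a^2 - 27*a - l^3 + l^2*(4 - 2*a) + l*(71*a^2 + 13*a - 3)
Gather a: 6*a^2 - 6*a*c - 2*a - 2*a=6*a^2 + a*(-6*c - 4)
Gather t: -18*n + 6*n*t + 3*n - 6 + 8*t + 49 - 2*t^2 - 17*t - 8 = -15*n - 2*t^2 + t*(6*n - 9) + 35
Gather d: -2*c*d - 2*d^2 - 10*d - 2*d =-2*d^2 + d*(-2*c - 12)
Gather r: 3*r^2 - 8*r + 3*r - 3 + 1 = 3*r^2 - 5*r - 2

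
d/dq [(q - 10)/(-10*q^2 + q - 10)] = (-10*q^2 + q + (q - 10)*(20*q - 1) - 10)/(10*q^2 - q + 10)^2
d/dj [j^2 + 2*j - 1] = 2*j + 2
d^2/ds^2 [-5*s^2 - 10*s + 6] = -10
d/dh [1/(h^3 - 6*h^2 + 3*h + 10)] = 3*(-h^2 + 4*h - 1)/(h^3 - 6*h^2 + 3*h + 10)^2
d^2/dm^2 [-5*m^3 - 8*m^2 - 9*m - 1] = -30*m - 16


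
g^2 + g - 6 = (g - 2)*(g + 3)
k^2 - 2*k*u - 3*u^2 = (k - 3*u)*(k + u)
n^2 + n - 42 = (n - 6)*(n + 7)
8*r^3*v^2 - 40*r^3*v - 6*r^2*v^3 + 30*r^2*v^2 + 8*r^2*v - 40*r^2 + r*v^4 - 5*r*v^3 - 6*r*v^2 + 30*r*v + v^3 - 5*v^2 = (-4*r + v)*(-2*r + v)*(v - 5)*(r*v + 1)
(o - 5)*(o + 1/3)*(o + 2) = o^3 - 8*o^2/3 - 11*o - 10/3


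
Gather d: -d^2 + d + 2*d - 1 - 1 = -d^2 + 3*d - 2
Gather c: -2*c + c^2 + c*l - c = c^2 + c*(l - 3)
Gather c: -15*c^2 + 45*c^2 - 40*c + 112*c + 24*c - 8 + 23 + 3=30*c^2 + 96*c + 18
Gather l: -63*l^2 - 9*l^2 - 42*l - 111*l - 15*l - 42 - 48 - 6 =-72*l^2 - 168*l - 96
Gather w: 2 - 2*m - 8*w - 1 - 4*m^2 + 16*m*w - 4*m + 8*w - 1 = -4*m^2 + 16*m*w - 6*m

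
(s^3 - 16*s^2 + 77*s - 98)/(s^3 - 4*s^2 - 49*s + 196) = (s^2 - 9*s + 14)/(s^2 + 3*s - 28)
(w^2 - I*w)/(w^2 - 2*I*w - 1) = w/(w - I)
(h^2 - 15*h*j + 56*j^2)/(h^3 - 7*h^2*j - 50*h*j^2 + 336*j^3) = (h - 7*j)/(h^2 + h*j - 42*j^2)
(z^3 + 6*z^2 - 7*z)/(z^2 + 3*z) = (z^2 + 6*z - 7)/(z + 3)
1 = 1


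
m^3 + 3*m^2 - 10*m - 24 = (m - 3)*(m + 2)*(m + 4)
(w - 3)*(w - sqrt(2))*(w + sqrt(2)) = w^3 - 3*w^2 - 2*w + 6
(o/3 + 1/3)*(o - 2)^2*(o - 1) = o^4/3 - 4*o^3/3 + o^2 + 4*o/3 - 4/3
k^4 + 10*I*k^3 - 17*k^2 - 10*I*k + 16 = (k - 1)*(k + 1)*(k + 2*I)*(k + 8*I)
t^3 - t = t*(t - 1)*(t + 1)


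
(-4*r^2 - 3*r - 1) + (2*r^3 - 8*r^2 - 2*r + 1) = 2*r^3 - 12*r^2 - 5*r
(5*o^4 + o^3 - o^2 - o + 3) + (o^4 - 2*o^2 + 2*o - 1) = 6*o^4 + o^3 - 3*o^2 + o + 2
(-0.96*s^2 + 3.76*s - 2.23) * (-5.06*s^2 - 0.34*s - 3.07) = 4.8576*s^4 - 18.6992*s^3 + 12.9526*s^2 - 10.785*s + 6.8461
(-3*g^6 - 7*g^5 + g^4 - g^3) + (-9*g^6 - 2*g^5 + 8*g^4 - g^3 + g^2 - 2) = -12*g^6 - 9*g^5 + 9*g^4 - 2*g^3 + g^2 - 2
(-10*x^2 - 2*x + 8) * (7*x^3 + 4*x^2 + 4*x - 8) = -70*x^5 - 54*x^4 + 8*x^3 + 104*x^2 + 48*x - 64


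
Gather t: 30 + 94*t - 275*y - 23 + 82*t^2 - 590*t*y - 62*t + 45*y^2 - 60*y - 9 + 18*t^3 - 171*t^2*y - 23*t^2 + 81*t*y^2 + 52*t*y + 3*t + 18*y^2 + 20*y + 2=18*t^3 + t^2*(59 - 171*y) + t*(81*y^2 - 538*y + 35) + 63*y^2 - 315*y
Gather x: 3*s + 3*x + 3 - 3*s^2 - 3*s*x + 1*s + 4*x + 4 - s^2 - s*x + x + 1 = -4*s^2 + 4*s + x*(8 - 4*s) + 8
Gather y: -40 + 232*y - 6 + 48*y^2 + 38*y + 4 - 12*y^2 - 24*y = 36*y^2 + 246*y - 42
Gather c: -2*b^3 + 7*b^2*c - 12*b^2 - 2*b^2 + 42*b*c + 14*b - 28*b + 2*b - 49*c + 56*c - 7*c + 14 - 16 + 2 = -2*b^3 - 14*b^2 - 12*b + c*(7*b^2 + 42*b)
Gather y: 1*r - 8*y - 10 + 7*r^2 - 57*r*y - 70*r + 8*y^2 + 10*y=7*r^2 - 69*r + 8*y^2 + y*(2 - 57*r) - 10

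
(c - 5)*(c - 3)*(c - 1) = c^3 - 9*c^2 + 23*c - 15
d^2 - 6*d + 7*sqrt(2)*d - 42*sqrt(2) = (d - 6)*(d + 7*sqrt(2))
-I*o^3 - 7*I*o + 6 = (o - 3*I)*(o + 2*I)*(-I*o + 1)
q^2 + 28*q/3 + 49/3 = (q + 7/3)*(q + 7)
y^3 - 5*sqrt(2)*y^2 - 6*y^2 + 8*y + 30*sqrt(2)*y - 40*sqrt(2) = (y - 4)*(y - 2)*(y - 5*sqrt(2))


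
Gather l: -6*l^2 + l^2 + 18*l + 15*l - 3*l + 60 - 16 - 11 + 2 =-5*l^2 + 30*l + 35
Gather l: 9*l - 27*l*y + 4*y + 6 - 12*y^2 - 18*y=l*(9 - 27*y) - 12*y^2 - 14*y + 6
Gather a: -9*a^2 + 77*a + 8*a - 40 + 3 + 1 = -9*a^2 + 85*a - 36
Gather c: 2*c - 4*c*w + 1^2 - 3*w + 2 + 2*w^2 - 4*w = c*(2 - 4*w) + 2*w^2 - 7*w + 3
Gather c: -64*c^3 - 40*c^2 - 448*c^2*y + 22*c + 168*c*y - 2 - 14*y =-64*c^3 + c^2*(-448*y - 40) + c*(168*y + 22) - 14*y - 2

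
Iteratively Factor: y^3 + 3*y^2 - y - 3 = (y - 1)*(y^2 + 4*y + 3) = (y - 1)*(y + 1)*(y + 3)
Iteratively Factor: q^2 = (q)*(q)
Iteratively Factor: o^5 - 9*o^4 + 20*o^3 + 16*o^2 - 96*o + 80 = (o - 2)*(o^4 - 7*o^3 + 6*o^2 + 28*o - 40) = (o - 2)*(o + 2)*(o^3 - 9*o^2 + 24*o - 20) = (o - 5)*(o - 2)*(o + 2)*(o^2 - 4*o + 4) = (o - 5)*(o - 2)^2*(o + 2)*(o - 2)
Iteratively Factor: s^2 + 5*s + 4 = (s + 1)*(s + 4)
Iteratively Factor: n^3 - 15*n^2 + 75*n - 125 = (n - 5)*(n^2 - 10*n + 25) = (n - 5)^2*(n - 5)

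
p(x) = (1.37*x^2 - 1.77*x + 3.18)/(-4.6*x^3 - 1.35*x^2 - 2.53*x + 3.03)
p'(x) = (2.74*x - 1.77)/(-4.6*x^3 - 1.35*x^2 - 2.53*x + 3.03) + (1.37*x^2 - 1.77*x + 3.18)*(13.8*x^2 + 2.7*x + 2.53)/(-4.6*x^3 - 1.35*x^2 - 2.53*x + 3.03)^2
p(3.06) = -0.07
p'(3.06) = 0.02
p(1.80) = -0.14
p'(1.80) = 0.12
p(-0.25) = 1.02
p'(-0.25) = 0.08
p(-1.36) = 0.52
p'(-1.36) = 0.47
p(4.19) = -0.05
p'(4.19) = 0.01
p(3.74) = -0.06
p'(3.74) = 0.01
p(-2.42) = 0.23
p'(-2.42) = 0.14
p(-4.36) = 0.10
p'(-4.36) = 0.03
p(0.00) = 1.05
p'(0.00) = 0.29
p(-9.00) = 0.04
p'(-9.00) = 0.01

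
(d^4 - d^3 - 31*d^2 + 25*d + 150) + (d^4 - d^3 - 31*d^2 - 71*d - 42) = 2*d^4 - 2*d^3 - 62*d^2 - 46*d + 108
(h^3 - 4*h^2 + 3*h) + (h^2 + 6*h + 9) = h^3 - 3*h^2 + 9*h + 9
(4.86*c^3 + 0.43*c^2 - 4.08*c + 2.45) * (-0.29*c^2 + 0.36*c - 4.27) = -1.4094*c^5 + 1.6249*c^4 - 19.4142*c^3 - 4.0154*c^2 + 18.3036*c - 10.4615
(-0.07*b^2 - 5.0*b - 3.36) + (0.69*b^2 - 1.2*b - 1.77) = 0.62*b^2 - 6.2*b - 5.13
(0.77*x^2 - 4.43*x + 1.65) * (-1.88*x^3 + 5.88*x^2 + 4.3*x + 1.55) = -1.4476*x^5 + 12.856*x^4 - 25.8394*x^3 - 8.1535*x^2 + 0.2285*x + 2.5575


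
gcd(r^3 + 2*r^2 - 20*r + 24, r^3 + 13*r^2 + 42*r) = r + 6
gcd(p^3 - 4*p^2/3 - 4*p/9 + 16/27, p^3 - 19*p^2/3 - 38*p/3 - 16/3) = p + 2/3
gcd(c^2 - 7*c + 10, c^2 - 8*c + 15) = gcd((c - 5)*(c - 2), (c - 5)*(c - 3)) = c - 5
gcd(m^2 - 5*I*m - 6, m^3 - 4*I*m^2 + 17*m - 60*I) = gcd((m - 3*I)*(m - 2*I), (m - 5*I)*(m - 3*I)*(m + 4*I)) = m - 3*I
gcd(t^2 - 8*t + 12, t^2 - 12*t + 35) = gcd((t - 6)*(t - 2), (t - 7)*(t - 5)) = 1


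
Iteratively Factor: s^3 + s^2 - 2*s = (s)*(s^2 + s - 2) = s*(s + 2)*(s - 1)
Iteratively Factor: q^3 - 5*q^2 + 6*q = (q)*(q^2 - 5*q + 6) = q*(q - 3)*(q - 2)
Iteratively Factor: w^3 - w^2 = (w - 1)*(w^2) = w*(w - 1)*(w)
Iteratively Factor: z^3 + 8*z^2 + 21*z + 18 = (z + 2)*(z^2 + 6*z + 9) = (z + 2)*(z + 3)*(z + 3)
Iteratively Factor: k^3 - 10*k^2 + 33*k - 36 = (k - 4)*(k^2 - 6*k + 9) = (k - 4)*(k - 3)*(k - 3)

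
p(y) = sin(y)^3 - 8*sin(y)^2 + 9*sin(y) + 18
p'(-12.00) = 1.08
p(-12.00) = 20.68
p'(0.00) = 9.00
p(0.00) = 18.00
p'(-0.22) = 12.33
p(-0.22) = 15.64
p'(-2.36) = -15.44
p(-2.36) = 7.34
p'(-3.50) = -3.52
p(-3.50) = 20.22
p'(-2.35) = -15.39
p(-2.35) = 7.19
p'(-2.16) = -13.55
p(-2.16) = 4.41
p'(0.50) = 1.77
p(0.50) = 20.59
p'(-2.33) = -15.27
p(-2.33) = 6.88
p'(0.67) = 0.17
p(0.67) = 20.74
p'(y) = 3*sin(y)^2*cos(y) - 16*sin(y)*cos(y) + 9*cos(y)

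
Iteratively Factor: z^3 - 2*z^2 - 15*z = (z + 3)*(z^2 - 5*z) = (z - 5)*(z + 3)*(z)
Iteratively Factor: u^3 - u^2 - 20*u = (u - 5)*(u^2 + 4*u) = u*(u - 5)*(u + 4)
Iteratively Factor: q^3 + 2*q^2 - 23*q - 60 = (q + 4)*(q^2 - 2*q - 15) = (q + 3)*(q + 4)*(q - 5)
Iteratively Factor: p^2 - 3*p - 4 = (p - 4)*(p + 1)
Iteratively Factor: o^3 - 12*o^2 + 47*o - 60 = (o - 4)*(o^2 - 8*o + 15) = (o - 5)*(o - 4)*(o - 3)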